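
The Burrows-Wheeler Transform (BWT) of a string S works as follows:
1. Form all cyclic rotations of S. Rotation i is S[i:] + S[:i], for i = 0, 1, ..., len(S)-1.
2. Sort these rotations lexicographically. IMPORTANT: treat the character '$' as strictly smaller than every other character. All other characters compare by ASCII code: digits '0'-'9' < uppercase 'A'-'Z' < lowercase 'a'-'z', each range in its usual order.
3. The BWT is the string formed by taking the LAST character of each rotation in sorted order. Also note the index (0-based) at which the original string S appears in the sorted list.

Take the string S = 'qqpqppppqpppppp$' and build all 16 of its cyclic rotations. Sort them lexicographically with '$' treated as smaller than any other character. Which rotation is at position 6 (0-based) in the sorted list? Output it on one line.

All 16 rotations (rotation i = S[i:]+S[:i]):
  rot[0] = qqpqppppqpppppp$
  rot[1] = qpqppppqpppppp$q
  rot[2] = pqppppqpppppp$qq
  rot[3] = qppppqpppppp$qqp
  rot[4] = ppppqpppppp$qqpq
  rot[5] = pppqpppppp$qqpqp
  rot[6] = ppqpppppp$qqpqpp
  rot[7] = pqpppppp$qqpqppp
  rot[8] = qpppppp$qqpqpppp
  rot[9] = pppppp$qqpqppppq
  rot[10] = ppppp$qqpqppppqp
  rot[11] = pppp$qqpqppppqpp
  rot[12] = ppp$qqpqppppqppp
  rot[13] = pp$qqpqppppqpppp
  rot[14] = p$qqpqppppqppppp
  rot[15] = $qqpqppppqpppppp
Sorted (with $ < everything):
  sorted[0] = $qqpqppppqpppppp
  sorted[1] = p$qqpqppppqppppp
  sorted[2] = pp$qqpqppppqpppp
  sorted[3] = ppp$qqpqppppqppp
  sorted[4] = pppp$qqpqppppqpp
  sorted[5] = ppppp$qqpqppppqp
  sorted[6] = pppppp$qqpqppppq
  sorted[7] = ppppqpppppp$qqpq
  sorted[8] = pppqpppppp$qqpqp
  sorted[9] = ppqpppppp$qqpqpp
  sorted[10] = pqpppppp$qqpqppp
  sorted[11] = pqppppqpppppp$qq
  sorted[12] = qpppppp$qqpqpppp
  sorted[13] = qppppqpppppp$qqp
  sorted[14] = qpqppppqpppppp$q
  sorted[15] = qqpqppppqpppppp$
sorted[6] = pppppp$qqpqppppq

Answer: pppppp$qqpqppppq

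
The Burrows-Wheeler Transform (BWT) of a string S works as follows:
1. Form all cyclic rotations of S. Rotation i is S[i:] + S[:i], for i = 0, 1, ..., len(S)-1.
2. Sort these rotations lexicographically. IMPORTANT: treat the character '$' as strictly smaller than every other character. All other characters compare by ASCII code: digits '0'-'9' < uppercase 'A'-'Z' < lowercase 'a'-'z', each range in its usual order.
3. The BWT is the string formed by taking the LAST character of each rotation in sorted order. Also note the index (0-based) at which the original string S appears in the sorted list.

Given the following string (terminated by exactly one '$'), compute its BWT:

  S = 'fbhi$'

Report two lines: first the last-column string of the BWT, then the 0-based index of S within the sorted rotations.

All 5 rotations (rotation i = S[i:]+S[:i]):
  rot[0] = fbhi$
  rot[1] = bhi$f
  rot[2] = hi$fb
  rot[3] = i$fbh
  rot[4] = $fbhi
Sorted (with $ < everything):
  sorted[0] = $fbhi  (last char: 'i')
  sorted[1] = bhi$f  (last char: 'f')
  sorted[2] = fbhi$  (last char: '$')
  sorted[3] = hi$fb  (last char: 'b')
  sorted[4] = i$fbh  (last char: 'h')
Last column: if$bh
Original string S is at sorted index 2

Answer: if$bh
2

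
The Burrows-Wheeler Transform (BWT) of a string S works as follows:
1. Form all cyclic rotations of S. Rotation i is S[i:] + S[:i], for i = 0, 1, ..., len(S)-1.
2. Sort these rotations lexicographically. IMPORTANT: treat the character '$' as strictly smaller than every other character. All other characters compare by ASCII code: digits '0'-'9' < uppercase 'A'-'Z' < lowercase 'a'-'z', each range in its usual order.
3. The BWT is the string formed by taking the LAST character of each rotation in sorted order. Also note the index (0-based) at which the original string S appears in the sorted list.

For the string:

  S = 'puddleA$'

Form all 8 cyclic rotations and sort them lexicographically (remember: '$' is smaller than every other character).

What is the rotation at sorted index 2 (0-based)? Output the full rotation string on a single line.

Answer: ddleA$pu

Derivation:
All 8 rotations (rotation i = S[i:]+S[:i]):
  rot[0] = puddleA$
  rot[1] = uddleA$p
  rot[2] = ddleA$pu
  rot[3] = dleA$pud
  rot[4] = leA$pudd
  rot[5] = eA$puddl
  rot[6] = A$puddle
  rot[7] = $puddleA
Sorted (with $ < everything):
  sorted[0] = $puddleA
  sorted[1] = A$puddle
  sorted[2] = ddleA$pu
  sorted[3] = dleA$pud
  sorted[4] = eA$puddl
  sorted[5] = leA$pudd
  sorted[6] = puddleA$
  sorted[7] = uddleA$p
sorted[2] = ddleA$pu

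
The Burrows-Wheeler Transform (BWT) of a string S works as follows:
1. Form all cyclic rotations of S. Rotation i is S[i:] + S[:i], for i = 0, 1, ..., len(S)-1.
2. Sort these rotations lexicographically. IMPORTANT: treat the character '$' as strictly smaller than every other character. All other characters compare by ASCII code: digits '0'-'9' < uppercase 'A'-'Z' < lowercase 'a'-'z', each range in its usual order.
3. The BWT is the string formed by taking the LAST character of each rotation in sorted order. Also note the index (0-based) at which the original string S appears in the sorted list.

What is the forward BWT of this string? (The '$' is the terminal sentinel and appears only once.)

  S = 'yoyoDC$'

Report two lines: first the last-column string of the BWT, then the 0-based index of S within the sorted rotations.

Answer: CDoyyo$
6

Derivation:
All 7 rotations (rotation i = S[i:]+S[:i]):
  rot[0] = yoyoDC$
  rot[1] = oyoDC$y
  rot[2] = yoDC$yo
  rot[3] = oDC$yoy
  rot[4] = DC$yoyo
  rot[5] = C$yoyoD
  rot[6] = $yoyoDC
Sorted (with $ < everything):
  sorted[0] = $yoyoDC  (last char: 'C')
  sorted[1] = C$yoyoD  (last char: 'D')
  sorted[2] = DC$yoyo  (last char: 'o')
  sorted[3] = oDC$yoy  (last char: 'y')
  sorted[4] = oyoDC$y  (last char: 'y')
  sorted[5] = yoDC$yo  (last char: 'o')
  sorted[6] = yoyoDC$  (last char: '$')
Last column: CDoyyo$
Original string S is at sorted index 6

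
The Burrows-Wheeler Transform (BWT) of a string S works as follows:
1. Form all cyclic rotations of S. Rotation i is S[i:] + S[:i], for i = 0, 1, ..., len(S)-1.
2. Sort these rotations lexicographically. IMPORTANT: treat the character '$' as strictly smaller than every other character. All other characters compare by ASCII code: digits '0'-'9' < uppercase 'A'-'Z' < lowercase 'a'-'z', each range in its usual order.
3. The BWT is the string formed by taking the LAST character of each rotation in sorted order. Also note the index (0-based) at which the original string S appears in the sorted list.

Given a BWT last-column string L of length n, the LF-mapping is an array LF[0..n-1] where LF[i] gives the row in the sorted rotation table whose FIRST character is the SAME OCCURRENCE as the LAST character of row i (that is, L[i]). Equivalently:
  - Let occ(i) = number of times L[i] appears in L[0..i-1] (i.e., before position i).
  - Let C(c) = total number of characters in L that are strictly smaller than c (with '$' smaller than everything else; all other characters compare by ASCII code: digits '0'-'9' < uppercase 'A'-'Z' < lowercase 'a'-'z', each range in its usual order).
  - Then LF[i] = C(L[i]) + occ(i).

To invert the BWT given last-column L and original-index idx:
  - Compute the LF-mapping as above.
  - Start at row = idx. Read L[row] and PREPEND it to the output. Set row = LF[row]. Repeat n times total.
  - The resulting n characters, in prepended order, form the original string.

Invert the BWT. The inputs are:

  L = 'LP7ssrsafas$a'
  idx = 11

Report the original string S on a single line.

LF mapping: 2 3 1 9 10 8 11 4 7 5 12 0 6
Walk LF starting at row 11, prepending L[row]:
  step 1: row=11, L[11]='$', prepend. Next row=LF[11]=0
  step 2: row=0, L[0]='L', prepend. Next row=LF[0]=2
  step 3: row=2, L[2]='7', prepend. Next row=LF[2]=1
  step 4: row=1, L[1]='P', prepend. Next row=LF[1]=3
  step 5: row=3, L[3]='s', prepend. Next row=LF[3]=9
  step 6: row=9, L[9]='a', prepend. Next row=LF[9]=5
  step 7: row=5, L[5]='r', prepend. Next row=LF[5]=8
  step 8: row=8, L[8]='f', prepend. Next row=LF[8]=7
  step 9: row=7, L[7]='a', prepend. Next row=LF[7]=4
  step 10: row=4, L[4]='s', prepend. Next row=LF[4]=10
  step 11: row=10, L[10]='s', prepend. Next row=LF[10]=12
  step 12: row=12, L[12]='a', prepend. Next row=LF[12]=6
  step 13: row=6, L[6]='s', prepend. Next row=LF[6]=11
Reversed output: sassafrasP7L$

Answer: sassafrasP7L$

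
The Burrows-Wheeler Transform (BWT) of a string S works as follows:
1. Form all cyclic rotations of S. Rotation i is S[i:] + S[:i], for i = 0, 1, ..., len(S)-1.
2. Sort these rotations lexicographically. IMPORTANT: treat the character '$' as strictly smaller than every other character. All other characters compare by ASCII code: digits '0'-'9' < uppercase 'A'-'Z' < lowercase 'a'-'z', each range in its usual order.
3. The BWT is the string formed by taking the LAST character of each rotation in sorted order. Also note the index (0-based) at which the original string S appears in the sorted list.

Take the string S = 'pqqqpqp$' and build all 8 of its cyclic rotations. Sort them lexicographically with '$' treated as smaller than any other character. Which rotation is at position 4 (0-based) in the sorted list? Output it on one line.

Answer: qp$pqqqp

Derivation:
All 8 rotations (rotation i = S[i:]+S[:i]):
  rot[0] = pqqqpqp$
  rot[1] = qqqpqp$p
  rot[2] = qqpqp$pq
  rot[3] = qpqp$pqq
  rot[4] = pqp$pqqq
  rot[5] = qp$pqqqp
  rot[6] = p$pqqqpq
  rot[7] = $pqqqpqp
Sorted (with $ < everything):
  sorted[0] = $pqqqpqp
  sorted[1] = p$pqqqpq
  sorted[2] = pqp$pqqq
  sorted[3] = pqqqpqp$
  sorted[4] = qp$pqqqp
  sorted[5] = qpqp$pqq
  sorted[6] = qqpqp$pq
  sorted[7] = qqqpqp$p
sorted[4] = qp$pqqqp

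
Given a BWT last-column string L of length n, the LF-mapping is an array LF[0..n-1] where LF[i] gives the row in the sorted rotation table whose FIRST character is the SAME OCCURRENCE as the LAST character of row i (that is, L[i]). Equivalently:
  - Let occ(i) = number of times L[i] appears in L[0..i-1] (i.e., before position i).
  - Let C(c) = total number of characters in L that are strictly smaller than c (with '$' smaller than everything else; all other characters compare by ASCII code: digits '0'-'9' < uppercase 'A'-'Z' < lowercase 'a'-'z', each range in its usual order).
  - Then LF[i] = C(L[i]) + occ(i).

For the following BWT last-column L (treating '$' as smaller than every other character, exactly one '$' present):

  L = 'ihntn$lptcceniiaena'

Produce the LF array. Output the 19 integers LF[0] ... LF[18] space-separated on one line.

Answer: 8 7 12 17 13 0 11 16 18 3 4 5 14 9 10 1 6 15 2

Derivation:
Char counts: '$':1, 'a':2, 'c':2, 'e':2, 'h':1, 'i':3, 'l':1, 'n':4, 'p':1, 't':2
C (first-col start): C('$')=0, C('a')=1, C('c')=3, C('e')=5, C('h')=7, C('i')=8, C('l')=11, C('n')=12, C('p')=16, C('t')=17
L[0]='i': occ=0, LF[0]=C('i')+0=8+0=8
L[1]='h': occ=0, LF[1]=C('h')+0=7+0=7
L[2]='n': occ=0, LF[2]=C('n')+0=12+0=12
L[3]='t': occ=0, LF[3]=C('t')+0=17+0=17
L[4]='n': occ=1, LF[4]=C('n')+1=12+1=13
L[5]='$': occ=0, LF[5]=C('$')+0=0+0=0
L[6]='l': occ=0, LF[6]=C('l')+0=11+0=11
L[7]='p': occ=0, LF[7]=C('p')+0=16+0=16
L[8]='t': occ=1, LF[8]=C('t')+1=17+1=18
L[9]='c': occ=0, LF[9]=C('c')+0=3+0=3
L[10]='c': occ=1, LF[10]=C('c')+1=3+1=4
L[11]='e': occ=0, LF[11]=C('e')+0=5+0=5
L[12]='n': occ=2, LF[12]=C('n')+2=12+2=14
L[13]='i': occ=1, LF[13]=C('i')+1=8+1=9
L[14]='i': occ=2, LF[14]=C('i')+2=8+2=10
L[15]='a': occ=0, LF[15]=C('a')+0=1+0=1
L[16]='e': occ=1, LF[16]=C('e')+1=5+1=6
L[17]='n': occ=3, LF[17]=C('n')+3=12+3=15
L[18]='a': occ=1, LF[18]=C('a')+1=1+1=2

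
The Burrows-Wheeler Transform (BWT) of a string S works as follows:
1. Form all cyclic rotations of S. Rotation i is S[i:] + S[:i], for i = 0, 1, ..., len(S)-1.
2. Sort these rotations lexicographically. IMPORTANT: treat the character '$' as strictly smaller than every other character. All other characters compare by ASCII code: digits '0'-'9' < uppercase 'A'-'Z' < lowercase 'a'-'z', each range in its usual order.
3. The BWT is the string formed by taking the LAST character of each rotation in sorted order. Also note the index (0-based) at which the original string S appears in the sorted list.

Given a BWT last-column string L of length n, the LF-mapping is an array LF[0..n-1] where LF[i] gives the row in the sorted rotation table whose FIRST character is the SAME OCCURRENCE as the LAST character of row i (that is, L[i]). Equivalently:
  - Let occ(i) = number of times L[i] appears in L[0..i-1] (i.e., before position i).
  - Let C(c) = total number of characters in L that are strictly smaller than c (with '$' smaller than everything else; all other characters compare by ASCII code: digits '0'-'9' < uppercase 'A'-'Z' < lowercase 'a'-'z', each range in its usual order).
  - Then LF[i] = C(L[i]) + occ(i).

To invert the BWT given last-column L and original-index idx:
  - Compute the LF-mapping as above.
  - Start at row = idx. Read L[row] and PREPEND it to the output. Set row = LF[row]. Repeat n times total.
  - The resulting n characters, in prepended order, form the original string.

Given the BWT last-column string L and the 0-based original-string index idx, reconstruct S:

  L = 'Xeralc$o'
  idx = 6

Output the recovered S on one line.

Answer: oracleX$

Derivation:
LF mapping: 1 4 7 2 5 3 0 6
Walk LF starting at row 6, prepending L[row]:
  step 1: row=6, L[6]='$', prepend. Next row=LF[6]=0
  step 2: row=0, L[0]='X', prepend. Next row=LF[0]=1
  step 3: row=1, L[1]='e', prepend. Next row=LF[1]=4
  step 4: row=4, L[4]='l', prepend. Next row=LF[4]=5
  step 5: row=5, L[5]='c', prepend. Next row=LF[5]=3
  step 6: row=3, L[3]='a', prepend. Next row=LF[3]=2
  step 7: row=2, L[2]='r', prepend. Next row=LF[2]=7
  step 8: row=7, L[7]='o', prepend. Next row=LF[7]=6
Reversed output: oracleX$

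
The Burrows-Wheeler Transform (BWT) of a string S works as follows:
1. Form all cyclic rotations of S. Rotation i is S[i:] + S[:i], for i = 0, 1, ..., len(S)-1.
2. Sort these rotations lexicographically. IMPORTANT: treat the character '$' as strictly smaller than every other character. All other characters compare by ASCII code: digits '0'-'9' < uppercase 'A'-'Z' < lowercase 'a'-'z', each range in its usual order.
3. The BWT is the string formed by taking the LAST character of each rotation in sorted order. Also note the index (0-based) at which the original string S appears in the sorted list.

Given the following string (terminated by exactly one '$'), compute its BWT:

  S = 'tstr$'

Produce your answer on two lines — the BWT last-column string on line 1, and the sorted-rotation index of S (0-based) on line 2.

Answer: rtts$
4

Derivation:
All 5 rotations (rotation i = S[i:]+S[:i]):
  rot[0] = tstr$
  rot[1] = str$t
  rot[2] = tr$ts
  rot[3] = r$tst
  rot[4] = $tstr
Sorted (with $ < everything):
  sorted[0] = $tstr  (last char: 'r')
  sorted[1] = r$tst  (last char: 't')
  sorted[2] = str$t  (last char: 't')
  sorted[3] = tr$ts  (last char: 's')
  sorted[4] = tstr$  (last char: '$')
Last column: rtts$
Original string S is at sorted index 4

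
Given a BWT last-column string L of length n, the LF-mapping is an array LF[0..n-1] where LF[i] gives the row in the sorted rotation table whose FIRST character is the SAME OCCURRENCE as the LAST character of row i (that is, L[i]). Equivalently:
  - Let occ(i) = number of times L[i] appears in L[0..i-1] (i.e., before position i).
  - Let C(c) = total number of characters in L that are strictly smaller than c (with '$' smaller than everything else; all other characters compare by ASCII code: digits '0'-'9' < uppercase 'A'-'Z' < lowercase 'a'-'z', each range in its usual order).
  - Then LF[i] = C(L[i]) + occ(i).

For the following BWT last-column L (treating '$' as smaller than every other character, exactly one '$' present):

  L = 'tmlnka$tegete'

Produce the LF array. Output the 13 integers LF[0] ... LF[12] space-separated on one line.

Answer: 10 8 7 9 6 1 0 11 2 5 3 12 4

Derivation:
Char counts: '$':1, 'a':1, 'e':3, 'g':1, 'k':1, 'l':1, 'm':1, 'n':1, 't':3
C (first-col start): C('$')=0, C('a')=1, C('e')=2, C('g')=5, C('k')=6, C('l')=7, C('m')=8, C('n')=9, C('t')=10
L[0]='t': occ=0, LF[0]=C('t')+0=10+0=10
L[1]='m': occ=0, LF[1]=C('m')+0=8+0=8
L[2]='l': occ=0, LF[2]=C('l')+0=7+0=7
L[3]='n': occ=0, LF[3]=C('n')+0=9+0=9
L[4]='k': occ=0, LF[4]=C('k')+0=6+0=6
L[5]='a': occ=0, LF[5]=C('a')+0=1+0=1
L[6]='$': occ=0, LF[6]=C('$')+0=0+0=0
L[7]='t': occ=1, LF[7]=C('t')+1=10+1=11
L[8]='e': occ=0, LF[8]=C('e')+0=2+0=2
L[9]='g': occ=0, LF[9]=C('g')+0=5+0=5
L[10]='e': occ=1, LF[10]=C('e')+1=2+1=3
L[11]='t': occ=2, LF[11]=C('t')+2=10+2=12
L[12]='e': occ=2, LF[12]=C('e')+2=2+2=4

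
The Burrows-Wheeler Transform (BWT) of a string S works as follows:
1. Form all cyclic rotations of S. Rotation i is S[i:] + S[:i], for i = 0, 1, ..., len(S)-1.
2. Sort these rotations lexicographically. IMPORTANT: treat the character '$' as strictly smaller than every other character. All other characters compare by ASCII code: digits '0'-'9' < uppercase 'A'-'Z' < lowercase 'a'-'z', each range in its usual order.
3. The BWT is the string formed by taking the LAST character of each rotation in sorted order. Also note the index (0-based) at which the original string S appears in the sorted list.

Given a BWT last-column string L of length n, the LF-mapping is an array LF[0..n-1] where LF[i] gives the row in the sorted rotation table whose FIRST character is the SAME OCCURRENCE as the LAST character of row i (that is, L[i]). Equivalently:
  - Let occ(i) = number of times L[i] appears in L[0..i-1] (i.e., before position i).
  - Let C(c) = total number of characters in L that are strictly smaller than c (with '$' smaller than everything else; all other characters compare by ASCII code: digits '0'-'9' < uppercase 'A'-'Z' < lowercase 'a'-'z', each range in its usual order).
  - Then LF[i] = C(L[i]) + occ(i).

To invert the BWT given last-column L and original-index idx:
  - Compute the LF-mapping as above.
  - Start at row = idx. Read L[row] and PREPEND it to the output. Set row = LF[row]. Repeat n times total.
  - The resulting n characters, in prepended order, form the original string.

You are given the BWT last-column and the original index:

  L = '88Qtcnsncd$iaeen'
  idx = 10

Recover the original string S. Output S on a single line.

Answer: incandescentQ88$

Derivation:
LF mapping: 1 2 3 15 5 11 14 12 6 7 0 10 4 8 9 13
Walk LF starting at row 10, prepending L[row]:
  step 1: row=10, L[10]='$', prepend. Next row=LF[10]=0
  step 2: row=0, L[0]='8', prepend. Next row=LF[0]=1
  step 3: row=1, L[1]='8', prepend. Next row=LF[1]=2
  step 4: row=2, L[2]='Q', prepend. Next row=LF[2]=3
  step 5: row=3, L[3]='t', prepend. Next row=LF[3]=15
  step 6: row=15, L[15]='n', prepend. Next row=LF[15]=13
  step 7: row=13, L[13]='e', prepend. Next row=LF[13]=8
  step 8: row=8, L[8]='c', prepend. Next row=LF[8]=6
  step 9: row=6, L[6]='s', prepend. Next row=LF[6]=14
  step 10: row=14, L[14]='e', prepend. Next row=LF[14]=9
  step 11: row=9, L[9]='d', prepend. Next row=LF[9]=7
  step 12: row=7, L[7]='n', prepend. Next row=LF[7]=12
  step 13: row=12, L[12]='a', prepend. Next row=LF[12]=4
  step 14: row=4, L[4]='c', prepend. Next row=LF[4]=5
  step 15: row=5, L[5]='n', prepend. Next row=LF[5]=11
  step 16: row=11, L[11]='i', prepend. Next row=LF[11]=10
Reversed output: incandescentQ88$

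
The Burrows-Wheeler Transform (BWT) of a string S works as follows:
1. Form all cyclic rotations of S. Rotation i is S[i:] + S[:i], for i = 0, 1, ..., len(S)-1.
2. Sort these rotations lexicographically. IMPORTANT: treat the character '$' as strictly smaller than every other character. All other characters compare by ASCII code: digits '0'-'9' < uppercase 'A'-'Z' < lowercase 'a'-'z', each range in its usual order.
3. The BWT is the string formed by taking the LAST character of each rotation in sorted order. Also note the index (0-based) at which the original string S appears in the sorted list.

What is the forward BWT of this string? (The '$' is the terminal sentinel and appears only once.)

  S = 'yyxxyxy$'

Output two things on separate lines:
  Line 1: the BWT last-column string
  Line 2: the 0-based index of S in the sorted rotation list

Answer: yyyxxyx$
7

Derivation:
All 8 rotations (rotation i = S[i:]+S[:i]):
  rot[0] = yyxxyxy$
  rot[1] = yxxyxy$y
  rot[2] = xxyxy$yy
  rot[3] = xyxy$yyx
  rot[4] = yxy$yyxx
  rot[5] = xy$yyxxy
  rot[6] = y$yyxxyx
  rot[7] = $yyxxyxy
Sorted (with $ < everything):
  sorted[0] = $yyxxyxy  (last char: 'y')
  sorted[1] = xxyxy$yy  (last char: 'y')
  sorted[2] = xy$yyxxy  (last char: 'y')
  sorted[3] = xyxy$yyx  (last char: 'x')
  sorted[4] = y$yyxxyx  (last char: 'x')
  sorted[5] = yxxyxy$y  (last char: 'y')
  sorted[6] = yxy$yyxx  (last char: 'x')
  sorted[7] = yyxxyxy$  (last char: '$')
Last column: yyyxxyx$
Original string S is at sorted index 7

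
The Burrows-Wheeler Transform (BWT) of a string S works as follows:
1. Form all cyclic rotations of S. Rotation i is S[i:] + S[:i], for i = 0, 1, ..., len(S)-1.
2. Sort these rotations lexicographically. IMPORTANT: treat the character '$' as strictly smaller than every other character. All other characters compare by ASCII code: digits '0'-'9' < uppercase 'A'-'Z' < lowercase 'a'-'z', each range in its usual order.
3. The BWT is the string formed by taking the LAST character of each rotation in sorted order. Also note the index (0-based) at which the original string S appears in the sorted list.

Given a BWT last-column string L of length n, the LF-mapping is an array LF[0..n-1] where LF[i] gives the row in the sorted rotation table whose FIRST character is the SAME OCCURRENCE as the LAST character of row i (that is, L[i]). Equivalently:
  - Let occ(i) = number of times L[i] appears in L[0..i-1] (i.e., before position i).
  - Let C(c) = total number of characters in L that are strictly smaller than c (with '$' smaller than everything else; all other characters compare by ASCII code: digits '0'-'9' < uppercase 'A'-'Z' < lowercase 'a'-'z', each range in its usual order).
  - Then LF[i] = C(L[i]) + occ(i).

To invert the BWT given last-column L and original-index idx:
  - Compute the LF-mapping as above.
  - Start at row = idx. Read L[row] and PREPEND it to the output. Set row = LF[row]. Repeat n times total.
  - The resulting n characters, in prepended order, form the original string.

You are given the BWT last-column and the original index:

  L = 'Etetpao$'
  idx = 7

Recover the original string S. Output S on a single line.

Answer: teapotE$

Derivation:
LF mapping: 1 6 3 7 5 2 4 0
Walk LF starting at row 7, prepending L[row]:
  step 1: row=7, L[7]='$', prepend. Next row=LF[7]=0
  step 2: row=0, L[0]='E', prepend. Next row=LF[0]=1
  step 3: row=1, L[1]='t', prepend. Next row=LF[1]=6
  step 4: row=6, L[6]='o', prepend. Next row=LF[6]=4
  step 5: row=4, L[4]='p', prepend. Next row=LF[4]=5
  step 6: row=5, L[5]='a', prepend. Next row=LF[5]=2
  step 7: row=2, L[2]='e', prepend. Next row=LF[2]=3
  step 8: row=3, L[3]='t', prepend. Next row=LF[3]=7
Reversed output: teapotE$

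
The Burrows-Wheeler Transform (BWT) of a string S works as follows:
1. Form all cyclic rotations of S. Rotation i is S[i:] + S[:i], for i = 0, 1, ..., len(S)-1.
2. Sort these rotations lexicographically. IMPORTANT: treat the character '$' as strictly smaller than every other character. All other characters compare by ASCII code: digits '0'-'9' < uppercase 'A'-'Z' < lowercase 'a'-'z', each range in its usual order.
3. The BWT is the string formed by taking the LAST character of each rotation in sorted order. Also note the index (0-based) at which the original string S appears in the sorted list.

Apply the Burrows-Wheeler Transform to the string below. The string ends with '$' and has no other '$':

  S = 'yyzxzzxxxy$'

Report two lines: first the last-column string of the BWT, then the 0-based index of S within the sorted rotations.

All 11 rotations (rotation i = S[i:]+S[:i]):
  rot[0] = yyzxzzxxxy$
  rot[1] = yzxzzxxxy$y
  rot[2] = zxzzxxxy$yy
  rot[3] = xzzxxxy$yyz
  rot[4] = zzxxxy$yyzx
  rot[5] = zxxxy$yyzxz
  rot[6] = xxxy$yyzxzz
  rot[7] = xxy$yyzxzzx
  rot[8] = xy$yyzxzzxx
  rot[9] = y$yyzxzzxxx
  rot[10] = $yyzxzzxxxy
Sorted (with $ < everything):
  sorted[0] = $yyzxzzxxxy  (last char: 'y')
  sorted[1] = xxxy$yyzxzz  (last char: 'z')
  sorted[2] = xxy$yyzxzzx  (last char: 'x')
  sorted[3] = xy$yyzxzzxx  (last char: 'x')
  sorted[4] = xzzxxxy$yyz  (last char: 'z')
  sorted[5] = y$yyzxzzxxx  (last char: 'x')
  sorted[6] = yyzxzzxxxy$  (last char: '$')
  sorted[7] = yzxzzxxxy$y  (last char: 'y')
  sorted[8] = zxxxy$yyzxz  (last char: 'z')
  sorted[9] = zxzzxxxy$yy  (last char: 'y')
  sorted[10] = zzxxxy$yyzx  (last char: 'x')
Last column: yzxxzx$yzyx
Original string S is at sorted index 6

Answer: yzxxzx$yzyx
6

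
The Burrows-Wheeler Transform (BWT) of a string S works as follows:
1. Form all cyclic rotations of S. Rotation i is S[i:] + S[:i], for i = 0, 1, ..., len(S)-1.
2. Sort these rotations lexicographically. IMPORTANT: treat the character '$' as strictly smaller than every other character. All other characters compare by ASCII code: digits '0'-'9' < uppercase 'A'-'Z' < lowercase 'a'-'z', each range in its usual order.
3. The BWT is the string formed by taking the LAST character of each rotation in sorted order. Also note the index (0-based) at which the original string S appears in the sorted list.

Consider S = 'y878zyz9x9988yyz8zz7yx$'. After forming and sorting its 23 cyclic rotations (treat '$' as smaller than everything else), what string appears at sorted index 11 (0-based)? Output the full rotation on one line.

Answer: x$y878zyz9x9988yyz8zz7y

Derivation:
All 23 rotations (rotation i = S[i:]+S[:i]):
  rot[0] = y878zyz9x9988yyz8zz7yx$
  rot[1] = 878zyz9x9988yyz8zz7yx$y
  rot[2] = 78zyz9x9988yyz8zz7yx$y8
  rot[3] = 8zyz9x9988yyz8zz7yx$y87
  rot[4] = zyz9x9988yyz8zz7yx$y878
  rot[5] = yz9x9988yyz8zz7yx$y878z
  rot[6] = z9x9988yyz8zz7yx$y878zy
  rot[7] = 9x9988yyz8zz7yx$y878zyz
  rot[8] = x9988yyz8zz7yx$y878zyz9
  rot[9] = 9988yyz8zz7yx$y878zyz9x
  rot[10] = 988yyz8zz7yx$y878zyz9x9
  rot[11] = 88yyz8zz7yx$y878zyz9x99
  rot[12] = 8yyz8zz7yx$y878zyz9x998
  rot[13] = yyz8zz7yx$y878zyz9x9988
  rot[14] = yz8zz7yx$y878zyz9x9988y
  rot[15] = z8zz7yx$y878zyz9x9988yy
  rot[16] = 8zz7yx$y878zyz9x9988yyz
  rot[17] = zz7yx$y878zyz9x9988yyz8
  rot[18] = z7yx$y878zyz9x9988yyz8z
  rot[19] = 7yx$y878zyz9x9988yyz8zz
  rot[20] = yx$y878zyz9x9988yyz8zz7
  rot[21] = x$y878zyz9x9988yyz8zz7y
  rot[22] = $y878zyz9x9988yyz8zz7yx
Sorted (with $ < everything):
  sorted[0] = $y878zyz9x9988yyz8zz7yx
  sorted[1] = 78zyz9x9988yyz8zz7yx$y8
  sorted[2] = 7yx$y878zyz9x9988yyz8zz
  sorted[3] = 878zyz9x9988yyz8zz7yx$y
  sorted[4] = 88yyz8zz7yx$y878zyz9x99
  sorted[5] = 8yyz8zz7yx$y878zyz9x998
  sorted[6] = 8zyz9x9988yyz8zz7yx$y87
  sorted[7] = 8zz7yx$y878zyz9x9988yyz
  sorted[8] = 988yyz8zz7yx$y878zyz9x9
  sorted[9] = 9988yyz8zz7yx$y878zyz9x
  sorted[10] = 9x9988yyz8zz7yx$y878zyz
  sorted[11] = x$y878zyz9x9988yyz8zz7y
  sorted[12] = x9988yyz8zz7yx$y878zyz9
  sorted[13] = y878zyz9x9988yyz8zz7yx$
  sorted[14] = yx$y878zyz9x9988yyz8zz7
  sorted[15] = yyz8zz7yx$y878zyz9x9988
  sorted[16] = yz8zz7yx$y878zyz9x9988y
  sorted[17] = yz9x9988yyz8zz7yx$y878z
  sorted[18] = z7yx$y878zyz9x9988yyz8z
  sorted[19] = z8zz7yx$y878zyz9x9988yy
  sorted[20] = z9x9988yyz8zz7yx$y878zy
  sorted[21] = zyz9x9988yyz8zz7yx$y878
  sorted[22] = zz7yx$y878zyz9x9988yyz8
sorted[11] = x$y878zyz9x9988yyz8zz7y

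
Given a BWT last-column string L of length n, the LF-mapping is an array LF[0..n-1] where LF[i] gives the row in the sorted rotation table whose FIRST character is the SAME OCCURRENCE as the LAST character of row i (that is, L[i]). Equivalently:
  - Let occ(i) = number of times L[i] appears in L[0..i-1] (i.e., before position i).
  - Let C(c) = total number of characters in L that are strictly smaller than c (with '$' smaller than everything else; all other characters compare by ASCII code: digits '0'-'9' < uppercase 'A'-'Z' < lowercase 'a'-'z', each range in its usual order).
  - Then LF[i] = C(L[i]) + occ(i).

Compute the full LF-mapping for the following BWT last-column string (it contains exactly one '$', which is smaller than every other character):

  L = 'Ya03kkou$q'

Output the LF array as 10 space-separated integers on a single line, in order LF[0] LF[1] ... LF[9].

Answer: 3 4 1 2 5 6 7 9 0 8

Derivation:
Char counts: '$':1, '0':1, '3':1, 'Y':1, 'a':1, 'k':2, 'o':1, 'q':1, 'u':1
C (first-col start): C('$')=0, C('0')=1, C('3')=2, C('Y')=3, C('a')=4, C('k')=5, C('o')=7, C('q')=8, C('u')=9
L[0]='Y': occ=0, LF[0]=C('Y')+0=3+0=3
L[1]='a': occ=0, LF[1]=C('a')+0=4+0=4
L[2]='0': occ=0, LF[2]=C('0')+0=1+0=1
L[3]='3': occ=0, LF[3]=C('3')+0=2+0=2
L[4]='k': occ=0, LF[4]=C('k')+0=5+0=5
L[5]='k': occ=1, LF[5]=C('k')+1=5+1=6
L[6]='o': occ=0, LF[6]=C('o')+0=7+0=7
L[7]='u': occ=0, LF[7]=C('u')+0=9+0=9
L[8]='$': occ=0, LF[8]=C('$')+0=0+0=0
L[9]='q': occ=0, LF[9]=C('q')+0=8+0=8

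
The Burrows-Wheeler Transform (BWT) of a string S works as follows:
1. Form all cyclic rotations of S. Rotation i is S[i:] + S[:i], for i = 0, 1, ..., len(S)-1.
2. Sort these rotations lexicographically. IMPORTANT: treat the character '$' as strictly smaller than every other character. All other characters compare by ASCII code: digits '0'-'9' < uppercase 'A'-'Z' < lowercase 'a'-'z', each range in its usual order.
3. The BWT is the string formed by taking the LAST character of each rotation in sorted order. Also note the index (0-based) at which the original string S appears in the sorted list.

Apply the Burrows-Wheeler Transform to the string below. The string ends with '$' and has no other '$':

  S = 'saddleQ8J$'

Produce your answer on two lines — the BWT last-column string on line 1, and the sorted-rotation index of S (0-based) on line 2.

All 10 rotations (rotation i = S[i:]+S[:i]):
  rot[0] = saddleQ8J$
  rot[1] = addleQ8J$s
  rot[2] = ddleQ8J$sa
  rot[3] = dleQ8J$sad
  rot[4] = leQ8J$sadd
  rot[5] = eQ8J$saddl
  rot[6] = Q8J$saddle
  rot[7] = 8J$saddleQ
  rot[8] = J$saddleQ8
  rot[9] = $saddleQ8J
Sorted (with $ < everything):
  sorted[0] = $saddleQ8J  (last char: 'J')
  sorted[1] = 8J$saddleQ  (last char: 'Q')
  sorted[2] = J$saddleQ8  (last char: '8')
  sorted[3] = Q8J$saddle  (last char: 'e')
  sorted[4] = addleQ8J$s  (last char: 's')
  sorted[5] = ddleQ8J$sa  (last char: 'a')
  sorted[6] = dleQ8J$sad  (last char: 'd')
  sorted[7] = eQ8J$saddl  (last char: 'l')
  sorted[8] = leQ8J$sadd  (last char: 'd')
  sorted[9] = saddleQ8J$  (last char: '$')
Last column: JQ8esadld$
Original string S is at sorted index 9

Answer: JQ8esadld$
9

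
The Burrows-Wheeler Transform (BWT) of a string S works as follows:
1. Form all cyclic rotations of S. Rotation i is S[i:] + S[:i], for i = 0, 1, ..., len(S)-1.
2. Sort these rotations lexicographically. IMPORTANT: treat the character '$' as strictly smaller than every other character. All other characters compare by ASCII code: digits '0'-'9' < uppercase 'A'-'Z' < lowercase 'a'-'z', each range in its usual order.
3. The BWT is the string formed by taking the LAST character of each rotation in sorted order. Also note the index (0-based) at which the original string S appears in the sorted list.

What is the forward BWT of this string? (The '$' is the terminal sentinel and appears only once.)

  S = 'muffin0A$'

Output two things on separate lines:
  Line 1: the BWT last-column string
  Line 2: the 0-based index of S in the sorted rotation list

Answer: An0uff$im
6

Derivation:
All 9 rotations (rotation i = S[i:]+S[:i]):
  rot[0] = muffin0A$
  rot[1] = uffin0A$m
  rot[2] = ffin0A$mu
  rot[3] = fin0A$muf
  rot[4] = in0A$muff
  rot[5] = n0A$muffi
  rot[6] = 0A$muffin
  rot[7] = A$muffin0
  rot[8] = $muffin0A
Sorted (with $ < everything):
  sorted[0] = $muffin0A  (last char: 'A')
  sorted[1] = 0A$muffin  (last char: 'n')
  sorted[2] = A$muffin0  (last char: '0')
  sorted[3] = ffin0A$mu  (last char: 'u')
  sorted[4] = fin0A$muf  (last char: 'f')
  sorted[5] = in0A$muff  (last char: 'f')
  sorted[6] = muffin0A$  (last char: '$')
  sorted[7] = n0A$muffi  (last char: 'i')
  sorted[8] = uffin0A$m  (last char: 'm')
Last column: An0uff$im
Original string S is at sorted index 6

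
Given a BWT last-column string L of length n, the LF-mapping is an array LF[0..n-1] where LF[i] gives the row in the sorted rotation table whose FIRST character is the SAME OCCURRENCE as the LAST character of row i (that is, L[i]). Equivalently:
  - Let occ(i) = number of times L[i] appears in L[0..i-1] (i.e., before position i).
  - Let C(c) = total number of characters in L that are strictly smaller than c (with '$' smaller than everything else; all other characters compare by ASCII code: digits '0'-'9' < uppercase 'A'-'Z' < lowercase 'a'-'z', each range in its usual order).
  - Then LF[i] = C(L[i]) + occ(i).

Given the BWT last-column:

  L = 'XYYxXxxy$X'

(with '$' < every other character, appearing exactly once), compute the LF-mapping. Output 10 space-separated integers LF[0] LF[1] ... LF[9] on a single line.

Answer: 1 4 5 6 2 7 8 9 0 3

Derivation:
Char counts: '$':1, 'X':3, 'Y':2, 'x':3, 'y':1
C (first-col start): C('$')=0, C('X')=1, C('Y')=4, C('x')=6, C('y')=9
L[0]='X': occ=0, LF[0]=C('X')+0=1+0=1
L[1]='Y': occ=0, LF[1]=C('Y')+0=4+0=4
L[2]='Y': occ=1, LF[2]=C('Y')+1=4+1=5
L[3]='x': occ=0, LF[3]=C('x')+0=6+0=6
L[4]='X': occ=1, LF[4]=C('X')+1=1+1=2
L[5]='x': occ=1, LF[5]=C('x')+1=6+1=7
L[6]='x': occ=2, LF[6]=C('x')+2=6+2=8
L[7]='y': occ=0, LF[7]=C('y')+0=9+0=9
L[8]='$': occ=0, LF[8]=C('$')+0=0+0=0
L[9]='X': occ=2, LF[9]=C('X')+2=1+2=3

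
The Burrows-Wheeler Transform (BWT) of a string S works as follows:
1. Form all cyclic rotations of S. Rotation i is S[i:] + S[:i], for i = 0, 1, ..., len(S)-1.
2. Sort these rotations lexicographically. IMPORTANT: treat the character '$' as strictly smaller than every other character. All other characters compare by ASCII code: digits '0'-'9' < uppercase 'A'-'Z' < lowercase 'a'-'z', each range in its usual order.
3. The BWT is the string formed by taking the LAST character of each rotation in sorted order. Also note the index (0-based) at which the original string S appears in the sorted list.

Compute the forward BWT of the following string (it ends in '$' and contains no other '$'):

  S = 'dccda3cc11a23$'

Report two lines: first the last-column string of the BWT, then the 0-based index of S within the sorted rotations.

Answer: 3c1a2a1dc3dcc$
13

Derivation:
All 14 rotations (rotation i = S[i:]+S[:i]):
  rot[0] = dccda3cc11a23$
  rot[1] = ccda3cc11a23$d
  rot[2] = cda3cc11a23$dc
  rot[3] = da3cc11a23$dcc
  rot[4] = a3cc11a23$dccd
  rot[5] = 3cc11a23$dccda
  rot[6] = cc11a23$dccda3
  rot[7] = c11a23$dccda3c
  rot[8] = 11a23$dccda3cc
  rot[9] = 1a23$dccda3cc1
  rot[10] = a23$dccda3cc11
  rot[11] = 23$dccda3cc11a
  rot[12] = 3$dccda3cc11a2
  rot[13] = $dccda3cc11a23
Sorted (with $ < everything):
  sorted[0] = $dccda3cc11a23  (last char: '3')
  sorted[1] = 11a23$dccda3cc  (last char: 'c')
  sorted[2] = 1a23$dccda3cc1  (last char: '1')
  sorted[3] = 23$dccda3cc11a  (last char: 'a')
  sorted[4] = 3$dccda3cc11a2  (last char: '2')
  sorted[5] = 3cc11a23$dccda  (last char: 'a')
  sorted[6] = a23$dccda3cc11  (last char: '1')
  sorted[7] = a3cc11a23$dccd  (last char: 'd')
  sorted[8] = c11a23$dccda3c  (last char: 'c')
  sorted[9] = cc11a23$dccda3  (last char: '3')
  sorted[10] = ccda3cc11a23$d  (last char: 'd')
  sorted[11] = cda3cc11a23$dc  (last char: 'c')
  sorted[12] = da3cc11a23$dcc  (last char: 'c')
  sorted[13] = dccda3cc11a23$  (last char: '$')
Last column: 3c1a2a1dc3dcc$
Original string S is at sorted index 13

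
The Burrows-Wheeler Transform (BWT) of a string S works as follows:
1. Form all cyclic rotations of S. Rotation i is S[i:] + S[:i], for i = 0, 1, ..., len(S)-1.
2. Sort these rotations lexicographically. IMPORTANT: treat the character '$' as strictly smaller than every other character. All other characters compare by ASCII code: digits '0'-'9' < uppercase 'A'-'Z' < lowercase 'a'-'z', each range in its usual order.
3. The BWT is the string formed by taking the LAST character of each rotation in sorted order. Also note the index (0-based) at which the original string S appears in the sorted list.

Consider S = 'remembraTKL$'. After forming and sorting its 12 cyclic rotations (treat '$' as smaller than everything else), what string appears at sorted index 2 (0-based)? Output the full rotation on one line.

Answer: L$remembraTK

Derivation:
All 12 rotations (rotation i = S[i:]+S[:i]):
  rot[0] = remembraTKL$
  rot[1] = emembraTKL$r
  rot[2] = membraTKL$re
  rot[3] = embraTKL$rem
  rot[4] = mbraTKL$reme
  rot[5] = braTKL$remem
  rot[6] = raTKL$rememb
  rot[7] = aTKL$remembr
  rot[8] = TKL$remembra
  rot[9] = KL$remembraT
  rot[10] = L$remembraTK
  rot[11] = $remembraTKL
Sorted (with $ < everything):
  sorted[0] = $remembraTKL
  sorted[1] = KL$remembraT
  sorted[2] = L$remembraTK
  sorted[3] = TKL$remembra
  sorted[4] = aTKL$remembr
  sorted[5] = braTKL$remem
  sorted[6] = embraTKL$rem
  sorted[7] = emembraTKL$r
  sorted[8] = mbraTKL$reme
  sorted[9] = membraTKL$re
  sorted[10] = raTKL$rememb
  sorted[11] = remembraTKL$
sorted[2] = L$remembraTK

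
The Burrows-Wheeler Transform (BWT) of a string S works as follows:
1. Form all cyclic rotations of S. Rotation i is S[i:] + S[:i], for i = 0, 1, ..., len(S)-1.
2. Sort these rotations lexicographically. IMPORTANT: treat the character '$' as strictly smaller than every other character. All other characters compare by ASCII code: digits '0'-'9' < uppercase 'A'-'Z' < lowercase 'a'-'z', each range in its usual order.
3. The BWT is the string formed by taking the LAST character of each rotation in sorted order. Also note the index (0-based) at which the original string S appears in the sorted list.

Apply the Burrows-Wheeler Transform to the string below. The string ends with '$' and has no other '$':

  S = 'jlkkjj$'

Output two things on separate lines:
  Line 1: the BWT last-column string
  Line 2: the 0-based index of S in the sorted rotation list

All 7 rotations (rotation i = S[i:]+S[:i]):
  rot[0] = jlkkjj$
  rot[1] = lkkjj$j
  rot[2] = kkjj$jl
  rot[3] = kjj$jlk
  rot[4] = jj$jlkk
  rot[5] = j$jlkkj
  rot[6] = $jlkkjj
Sorted (with $ < everything):
  sorted[0] = $jlkkjj  (last char: 'j')
  sorted[1] = j$jlkkj  (last char: 'j')
  sorted[2] = jj$jlkk  (last char: 'k')
  sorted[3] = jlkkjj$  (last char: '$')
  sorted[4] = kjj$jlk  (last char: 'k')
  sorted[5] = kkjj$jl  (last char: 'l')
  sorted[6] = lkkjj$j  (last char: 'j')
Last column: jjk$klj
Original string S is at sorted index 3

Answer: jjk$klj
3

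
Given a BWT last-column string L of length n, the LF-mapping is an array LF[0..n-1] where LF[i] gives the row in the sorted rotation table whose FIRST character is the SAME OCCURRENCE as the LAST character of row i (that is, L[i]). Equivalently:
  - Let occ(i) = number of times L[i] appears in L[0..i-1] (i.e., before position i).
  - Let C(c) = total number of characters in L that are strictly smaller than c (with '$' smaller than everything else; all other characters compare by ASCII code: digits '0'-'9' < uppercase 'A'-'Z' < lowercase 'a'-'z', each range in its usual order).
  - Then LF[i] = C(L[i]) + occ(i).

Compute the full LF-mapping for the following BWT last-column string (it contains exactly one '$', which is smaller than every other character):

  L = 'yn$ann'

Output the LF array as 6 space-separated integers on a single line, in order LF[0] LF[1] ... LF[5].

Answer: 5 2 0 1 3 4

Derivation:
Char counts: '$':1, 'a':1, 'n':3, 'y':1
C (first-col start): C('$')=0, C('a')=1, C('n')=2, C('y')=5
L[0]='y': occ=0, LF[0]=C('y')+0=5+0=5
L[1]='n': occ=0, LF[1]=C('n')+0=2+0=2
L[2]='$': occ=0, LF[2]=C('$')+0=0+0=0
L[3]='a': occ=0, LF[3]=C('a')+0=1+0=1
L[4]='n': occ=1, LF[4]=C('n')+1=2+1=3
L[5]='n': occ=2, LF[5]=C('n')+2=2+2=4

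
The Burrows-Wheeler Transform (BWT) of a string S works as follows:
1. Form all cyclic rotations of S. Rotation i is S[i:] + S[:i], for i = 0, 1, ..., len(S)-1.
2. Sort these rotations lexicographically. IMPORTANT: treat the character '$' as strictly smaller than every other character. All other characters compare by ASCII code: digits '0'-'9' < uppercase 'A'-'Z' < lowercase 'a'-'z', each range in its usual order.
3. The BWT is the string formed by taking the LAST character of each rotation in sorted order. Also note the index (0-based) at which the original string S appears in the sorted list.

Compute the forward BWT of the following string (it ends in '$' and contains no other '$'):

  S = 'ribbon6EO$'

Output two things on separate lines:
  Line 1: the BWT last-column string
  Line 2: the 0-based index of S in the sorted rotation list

Answer: On6Eibrob$
9

Derivation:
All 10 rotations (rotation i = S[i:]+S[:i]):
  rot[0] = ribbon6EO$
  rot[1] = ibbon6EO$r
  rot[2] = bbon6EO$ri
  rot[3] = bon6EO$rib
  rot[4] = on6EO$ribb
  rot[5] = n6EO$ribbo
  rot[6] = 6EO$ribbon
  rot[7] = EO$ribbon6
  rot[8] = O$ribbon6E
  rot[9] = $ribbon6EO
Sorted (with $ < everything):
  sorted[0] = $ribbon6EO  (last char: 'O')
  sorted[1] = 6EO$ribbon  (last char: 'n')
  sorted[2] = EO$ribbon6  (last char: '6')
  sorted[3] = O$ribbon6E  (last char: 'E')
  sorted[4] = bbon6EO$ri  (last char: 'i')
  sorted[5] = bon6EO$rib  (last char: 'b')
  sorted[6] = ibbon6EO$r  (last char: 'r')
  sorted[7] = n6EO$ribbo  (last char: 'o')
  sorted[8] = on6EO$ribb  (last char: 'b')
  sorted[9] = ribbon6EO$  (last char: '$')
Last column: On6Eibrob$
Original string S is at sorted index 9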